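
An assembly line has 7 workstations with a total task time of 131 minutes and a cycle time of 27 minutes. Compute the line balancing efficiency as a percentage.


Formula: Efficiency = Sum of Task Times / (N_stations * CT) * 100
Total station capacity = 7 stations * 27 min = 189 min
Efficiency = 131 / 189 * 100 = 69.3%

69.3%


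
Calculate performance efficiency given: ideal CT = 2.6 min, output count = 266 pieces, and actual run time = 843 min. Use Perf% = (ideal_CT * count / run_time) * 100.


Formula: Performance = (Ideal CT * Total Count) / Run Time * 100
Ideal output time = 2.6 * 266 = 691.6 min
Performance = 691.6 / 843 * 100 = 82.0%

82.0%


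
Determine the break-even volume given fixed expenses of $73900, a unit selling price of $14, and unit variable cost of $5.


Formula: BEQ = Fixed Costs / (Price - Variable Cost)
Contribution margin = $14 - $5 = $9/unit
BEQ = ceil($73900 / $9/unit) = ceil(8211.11) = 8212 units

8212 units


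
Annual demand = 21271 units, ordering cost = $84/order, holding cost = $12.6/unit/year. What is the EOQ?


Formula: EOQ = sqrt(2 * D * S / H)
Numerator: 2 * 21271 * 84 = 3573528
2DS/H = 3573528 / 12.6 = 283613.3
EOQ = sqrt(283613.3) = 532.6 units

532.6 units


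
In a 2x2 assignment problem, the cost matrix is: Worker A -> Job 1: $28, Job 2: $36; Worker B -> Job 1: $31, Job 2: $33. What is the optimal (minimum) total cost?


Option 1: A->1 + B->2 = $28 + $33 = $61
Option 2: A->2 + B->1 = $36 + $31 = $67
Min cost = min($61, $67) = $61

$61


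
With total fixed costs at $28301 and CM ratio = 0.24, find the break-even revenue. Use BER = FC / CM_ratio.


Formula: BER = Fixed Costs / Contribution Margin Ratio
BER = $28301 / 0.24
BER = $117920.83 (to the nearest cent)

$117920.83


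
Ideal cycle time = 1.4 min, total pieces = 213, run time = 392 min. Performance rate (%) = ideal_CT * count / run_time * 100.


Formula: Performance = (Ideal CT * Total Count) / Run Time * 100
Ideal output time = 1.4 * 213 = 298.2 min
Performance = 298.2 / 392 * 100 = 76.1%

76.1%


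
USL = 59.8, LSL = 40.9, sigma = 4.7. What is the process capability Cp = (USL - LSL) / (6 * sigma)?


Cp = (59.8 - 40.9) / (6 * 4.7)

0.67


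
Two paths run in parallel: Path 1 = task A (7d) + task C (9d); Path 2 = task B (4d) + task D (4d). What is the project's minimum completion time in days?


Path 1 = 7 + 9 = 16 days
Path 2 = 4 + 4 = 8 days
Duration = max(16, 8) = 16 days

16 days


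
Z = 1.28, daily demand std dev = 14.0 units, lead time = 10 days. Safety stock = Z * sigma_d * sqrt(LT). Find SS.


Formula: SS = z * sigma_d * sqrt(LT)
sqrt(LT) = sqrt(10) = 3.1623
SS = 1.28 * 14.0 * 3.1623
SS = 56.7 units

56.7 units


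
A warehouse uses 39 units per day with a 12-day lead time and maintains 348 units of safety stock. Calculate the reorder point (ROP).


Formula: ROP = (Daily Demand * Lead Time) + Safety Stock
Demand during lead time = 39 * 12 = 468 units
ROP = 468 + 348 = 816 units

816 units


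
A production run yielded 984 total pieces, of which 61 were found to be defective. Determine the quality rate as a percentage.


Formula: Quality Rate = Good Pieces / Total Pieces * 100
Good pieces = 984 - 61 = 923
QR = 923 / 984 * 100 = 93.8%

93.8%


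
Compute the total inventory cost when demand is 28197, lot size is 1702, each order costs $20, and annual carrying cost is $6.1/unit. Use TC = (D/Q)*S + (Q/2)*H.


TC = 28197/1702 * 20 + 1702/2 * 6.1

$5522.44


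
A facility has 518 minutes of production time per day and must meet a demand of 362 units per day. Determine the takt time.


Formula: Takt Time = Available Production Time / Customer Demand
Takt = 518 min/day / 362 units/day
Takt = 1.43 min/unit

1.43 min/unit


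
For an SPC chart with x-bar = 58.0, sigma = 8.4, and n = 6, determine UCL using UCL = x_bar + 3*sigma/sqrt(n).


UCL = 58.0 + 3 * 8.4 / sqrt(6)

68.29


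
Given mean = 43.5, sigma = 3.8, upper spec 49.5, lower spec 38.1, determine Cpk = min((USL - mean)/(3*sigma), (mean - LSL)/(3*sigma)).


Cpu = (49.5 - 43.5) / (3 * 3.8) = 0.53
Cpl = (43.5 - 38.1) / (3 * 3.8) = 0.47
Cpk = min(0.53, 0.47) = 0.47

0.47


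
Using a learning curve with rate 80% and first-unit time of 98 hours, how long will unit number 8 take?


Formula: T_n = T_1 * (learning_rate)^(log2(n)) where learning_rate = rate/100
Doublings = log2(8) = 3
T_n = 98 * 0.8^3
T_n = 98 * 0.512 = 50.2 hours

50.2 hours


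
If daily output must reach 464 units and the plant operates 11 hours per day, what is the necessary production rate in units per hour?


Formula: Production Rate = Daily Demand / Available Hours
Rate = 464 units/day / 11 hours/day
Rate = 42.2 units/hour

42.2 units/hour


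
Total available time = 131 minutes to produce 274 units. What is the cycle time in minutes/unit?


Formula: CT = Available Time / Number of Units
CT = 131 min / 274 units
CT = 0.48 min/unit

0.48 min/unit


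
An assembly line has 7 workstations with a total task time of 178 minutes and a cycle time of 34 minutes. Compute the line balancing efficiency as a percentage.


Formula: Efficiency = Sum of Task Times / (N_stations * CT) * 100
Total station capacity = 7 stations * 34 min = 238 min
Efficiency = 178 / 238 * 100 = 74.8%

74.8%


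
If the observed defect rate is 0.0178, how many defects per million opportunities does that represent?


DPMO = defect_rate * 1000000 = 0.0178 * 1000000

17800


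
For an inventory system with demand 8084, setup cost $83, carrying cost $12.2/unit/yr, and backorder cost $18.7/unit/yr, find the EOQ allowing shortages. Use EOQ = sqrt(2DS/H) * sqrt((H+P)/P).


Formula: EOQ* = sqrt(2DS/H) * sqrt((H+P)/P)
Base EOQ = sqrt(2*8084*83/12.2) = 331.66 units
Correction = sqrt((12.2+18.7)/18.7) = 1.28546
EOQ* = 331.66 * 1.28546 = 426.3 units

426.3 units


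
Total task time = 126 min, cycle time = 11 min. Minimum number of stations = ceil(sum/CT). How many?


Formula: N_min = ceil(Sum of Task Times / Cycle Time)
N_min = ceil(126 min / 11 min) = ceil(11.4545)
N_min = 12 stations

12


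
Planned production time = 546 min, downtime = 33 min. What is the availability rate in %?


Formula: Availability = (Planned Time - Downtime) / Planned Time * 100
Uptime = 546 - 33 = 513 min
Availability = 513 / 546 * 100 = 94.0%

94.0%


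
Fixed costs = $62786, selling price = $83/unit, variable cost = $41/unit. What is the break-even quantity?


Formula: BEQ = Fixed Costs / (Price - Variable Cost)
Contribution margin = $83 - $41 = $42/unit
BEQ = ceil($62786 / $42/unit) = ceil(1494.9) = 1495 units

1495 units


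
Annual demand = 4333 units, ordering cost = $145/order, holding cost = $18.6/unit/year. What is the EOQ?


Formula: EOQ = sqrt(2 * D * S / H)
Numerator: 2 * 4333 * 145 = 1256570
2DS/H = 1256570 / 18.6 = 67557.5
EOQ = sqrt(67557.5) = 259.9 units

259.9 units


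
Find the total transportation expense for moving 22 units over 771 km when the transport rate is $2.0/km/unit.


TC = dist * cost * units = 771 * 2.0 * 22 = $33924.00

$33924.00


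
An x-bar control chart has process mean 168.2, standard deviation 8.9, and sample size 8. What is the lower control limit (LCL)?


LCL = 168.2 - 3 * 8.9 / sqrt(8)

158.76


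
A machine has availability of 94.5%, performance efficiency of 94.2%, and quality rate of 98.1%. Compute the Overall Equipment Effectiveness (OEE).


Formula: OEE = Availability * Performance * Quality / 10000
A * P = 94.5% * 94.2% / 100 = 89.02%
OEE = 89.02% * 98.1% / 100 = 87.3%

87.3%


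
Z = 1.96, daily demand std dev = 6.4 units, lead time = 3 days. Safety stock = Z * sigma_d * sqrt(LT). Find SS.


Formula: SS = z * sigma_d * sqrt(LT)
sqrt(LT) = sqrt(3) = 1.7321
SS = 1.96 * 6.4 * 1.7321
SS = 21.7 units

21.7 units


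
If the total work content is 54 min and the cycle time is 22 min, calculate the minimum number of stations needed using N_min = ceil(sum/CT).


Formula: N_min = ceil(Sum of Task Times / Cycle Time)
N_min = ceil(54 min / 22 min) = ceil(2.4545)
N_min = 3 stations

3


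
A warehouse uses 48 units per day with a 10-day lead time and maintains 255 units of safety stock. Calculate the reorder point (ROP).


Formula: ROP = (Daily Demand * Lead Time) + Safety Stock
Demand during lead time = 48 * 10 = 480 units
ROP = 480 + 255 = 735 units

735 units


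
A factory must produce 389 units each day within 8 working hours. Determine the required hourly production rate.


Formula: Production Rate = Daily Demand / Available Hours
Rate = 389 units/day / 8 hours/day
Rate = 48.6 units/hour

48.6 units/hour


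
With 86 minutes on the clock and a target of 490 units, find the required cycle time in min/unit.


Formula: CT = Available Time / Number of Units
CT = 86 min / 490 units
CT = 0.18 min/unit

0.18 min/unit


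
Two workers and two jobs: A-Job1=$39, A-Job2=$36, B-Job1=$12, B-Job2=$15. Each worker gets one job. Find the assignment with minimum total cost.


Option 1: A->1 + B->2 = $39 + $15 = $54
Option 2: A->2 + B->1 = $36 + $12 = $48
Min cost = min($54, $48) = $48

$48


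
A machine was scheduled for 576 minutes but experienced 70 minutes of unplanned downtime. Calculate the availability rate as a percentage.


Formula: Availability = (Planned Time - Downtime) / Planned Time * 100
Uptime = 576 - 70 = 506 min
Availability = 506 / 576 * 100 = 87.8%

87.8%


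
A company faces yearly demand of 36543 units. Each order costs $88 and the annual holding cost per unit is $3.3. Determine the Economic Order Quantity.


Formula: EOQ = sqrt(2 * D * S / H)
Numerator: 2 * 36543 * 88 = 6431568
2DS/H = 6431568 / 3.3 = 1948960.0
EOQ = sqrt(1948960.0) = 1396.1 units

1396.1 units


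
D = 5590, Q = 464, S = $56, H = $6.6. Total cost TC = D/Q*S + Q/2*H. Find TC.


TC = 5590/464 * 56 + 464/2 * 6.6

$2205.86


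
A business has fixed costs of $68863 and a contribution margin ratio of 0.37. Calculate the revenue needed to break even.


Formula: BER = Fixed Costs / Contribution Margin Ratio
BER = $68863 / 0.37
BER = $186116.22 (to the nearest cent)

$186116.22


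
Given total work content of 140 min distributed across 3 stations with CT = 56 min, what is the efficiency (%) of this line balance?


Formula: Efficiency = Sum of Task Times / (N_stations * CT) * 100
Total station capacity = 3 stations * 56 min = 168 min
Efficiency = 140 / 168 * 100 = 83.3%

83.3%


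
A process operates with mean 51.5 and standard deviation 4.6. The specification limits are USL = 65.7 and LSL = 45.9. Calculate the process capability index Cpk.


Cpu = (65.7 - 51.5) / (3 * 4.6) = 1.03
Cpl = (51.5 - 45.9) / (3 * 4.6) = 0.41
Cpk = min(1.03, 0.41) = 0.41

0.41


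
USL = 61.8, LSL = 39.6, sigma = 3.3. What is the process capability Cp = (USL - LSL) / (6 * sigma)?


Cp = (61.8 - 39.6) / (6 * 3.3)

1.12


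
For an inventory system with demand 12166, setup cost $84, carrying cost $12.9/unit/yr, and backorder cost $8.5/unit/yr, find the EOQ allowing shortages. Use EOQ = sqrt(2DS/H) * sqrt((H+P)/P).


Formula: EOQ* = sqrt(2DS/H) * sqrt((H+P)/P)
Base EOQ = sqrt(2*12166*84/12.9) = 398.05 units
Correction = sqrt((12.9+8.5)/8.5) = 1.58671
EOQ* = 398.05 * 1.58671 = 631.6 units

631.6 units


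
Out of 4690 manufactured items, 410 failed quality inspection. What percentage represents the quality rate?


Formula: Quality Rate = Good Pieces / Total Pieces * 100
Good pieces = 4690 - 410 = 4280
QR = 4280 / 4690 * 100 = 91.3%

91.3%


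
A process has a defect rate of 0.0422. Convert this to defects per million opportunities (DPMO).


DPMO = defect_rate * 1000000 = 0.0422 * 1000000

42200


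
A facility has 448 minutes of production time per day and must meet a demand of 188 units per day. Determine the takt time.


Formula: Takt Time = Available Production Time / Customer Demand
Takt = 448 min/day / 188 units/day
Takt = 2.38 min/unit

2.38 min/unit


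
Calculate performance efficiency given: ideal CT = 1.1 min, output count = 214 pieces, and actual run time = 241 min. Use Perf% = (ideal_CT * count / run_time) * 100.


Formula: Performance = (Ideal CT * Total Count) / Run Time * 100
Ideal output time = 1.1 * 214 = 235.4 min
Performance = 235.4 / 241 * 100 = 97.7%

97.7%


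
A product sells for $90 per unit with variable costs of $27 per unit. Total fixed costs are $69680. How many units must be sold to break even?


Formula: BEQ = Fixed Costs / (Price - Variable Cost)
Contribution margin = $90 - $27 = $63/unit
BEQ = ceil($69680 / $63/unit) = ceil(1106.03) = 1107 units

1107 units


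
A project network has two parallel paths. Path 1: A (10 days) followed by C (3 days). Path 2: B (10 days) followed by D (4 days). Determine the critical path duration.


Path 1 = 10 + 3 = 13 days
Path 2 = 10 + 4 = 14 days
Duration = max(13, 14) = 14 days

14 days


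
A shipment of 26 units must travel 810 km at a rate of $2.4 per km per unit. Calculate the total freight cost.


TC = dist * cost * units = 810 * 2.4 * 26 = $50544.00

$50544.00


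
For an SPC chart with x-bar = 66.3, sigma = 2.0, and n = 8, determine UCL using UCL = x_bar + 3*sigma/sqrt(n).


UCL = 66.3 + 3 * 2.0 / sqrt(8)

68.42


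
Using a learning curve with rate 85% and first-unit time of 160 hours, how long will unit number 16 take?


Formula: T_n = T_1 * (learning_rate)^(log2(n)) where learning_rate = rate/100
Doublings = log2(16) = 4
T_n = 160 * 0.85^4
T_n = 160 * 0.522 = 83.5 hours

83.5 hours


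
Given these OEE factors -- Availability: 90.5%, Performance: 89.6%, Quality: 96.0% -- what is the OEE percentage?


Formula: OEE = Availability * Performance * Quality / 10000
A * P = 90.5% * 89.6% / 100 = 81.09%
OEE = 81.09% * 96.0% / 100 = 77.8%

77.8%


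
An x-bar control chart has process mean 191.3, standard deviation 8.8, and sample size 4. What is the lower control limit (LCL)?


LCL = 191.3 - 3 * 8.8 / sqrt(4)

178.1


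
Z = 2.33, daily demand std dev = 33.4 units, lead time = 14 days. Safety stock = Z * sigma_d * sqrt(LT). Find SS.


Formula: SS = z * sigma_d * sqrt(LT)
sqrt(LT) = sqrt(14) = 3.7417
SS = 2.33 * 33.4 * 3.7417
SS = 291.2 units

291.2 units


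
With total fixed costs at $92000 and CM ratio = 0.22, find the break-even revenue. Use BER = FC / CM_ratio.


Formula: BER = Fixed Costs / Contribution Margin Ratio
BER = $92000 / 0.22
BER = $418181.82 (to the nearest cent)

$418181.82


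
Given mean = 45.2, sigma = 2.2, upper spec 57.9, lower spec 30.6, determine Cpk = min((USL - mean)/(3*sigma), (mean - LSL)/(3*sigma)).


Cpu = (57.9 - 45.2) / (3 * 2.2) = 1.92
Cpl = (45.2 - 30.6) / (3 * 2.2) = 2.21
Cpk = min(1.92, 2.21) = 1.92

1.92


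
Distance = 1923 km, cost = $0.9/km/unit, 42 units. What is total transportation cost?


TC = dist * cost * units = 1923 * 0.9 * 42 = $72689.40

$72689.40


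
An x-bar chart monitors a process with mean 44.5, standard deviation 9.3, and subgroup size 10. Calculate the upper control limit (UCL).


UCL = 44.5 + 3 * 9.3 / sqrt(10)

53.32


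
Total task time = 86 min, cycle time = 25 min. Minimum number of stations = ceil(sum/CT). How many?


Formula: N_min = ceil(Sum of Task Times / Cycle Time)
N_min = ceil(86 min / 25 min) = ceil(3.44)
N_min = 4 stations

4


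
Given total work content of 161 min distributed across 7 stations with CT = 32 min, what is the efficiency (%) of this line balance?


Formula: Efficiency = Sum of Task Times / (N_stations * CT) * 100
Total station capacity = 7 stations * 32 min = 224 min
Efficiency = 161 / 224 * 100 = 71.9%

71.9%


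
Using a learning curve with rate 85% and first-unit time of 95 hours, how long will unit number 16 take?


Formula: T_n = T_1 * (learning_rate)^(log2(n)) where learning_rate = rate/100
Doublings = log2(16) = 4
T_n = 95 * 0.85^4
T_n = 95 * 0.522 = 49.6 hours

49.6 hours


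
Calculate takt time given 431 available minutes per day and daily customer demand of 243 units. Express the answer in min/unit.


Formula: Takt Time = Available Production Time / Customer Demand
Takt = 431 min/day / 243 units/day
Takt = 1.77 min/unit

1.77 min/unit


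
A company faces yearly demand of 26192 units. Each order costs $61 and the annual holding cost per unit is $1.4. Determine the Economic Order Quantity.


Formula: EOQ = sqrt(2 * D * S / H)
Numerator: 2 * 26192 * 61 = 3195424
2DS/H = 3195424 / 1.4 = 2282445.7
EOQ = sqrt(2282445.7) = 1510.8 units

1510.8 units


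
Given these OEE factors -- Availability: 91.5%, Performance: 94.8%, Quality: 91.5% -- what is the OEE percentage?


Formula: OEE = Availability * Performance * Quality / 10000
A * P = 91.5% * 94.8% / 100 = 86.74%
OEE = 86.74% * 91.5% / 100 = 79.4%

79.4%


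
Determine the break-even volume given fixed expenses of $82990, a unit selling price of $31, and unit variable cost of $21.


Formula: BEQ = Fixed Costs / (Price - Variable Cost)
Contribution margin = $31 - $21 = $10/unit
BEQ = ceil($82990 / $10/unit) = ceil(8299.0) = 8299 units

8299 units


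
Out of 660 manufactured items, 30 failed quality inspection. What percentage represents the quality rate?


Formula: Quality Rate = Good Pieces / Total Pieces * 100
Good pieces = 660 - 30 = 630
QR = 630 / 660 * 100 = 95.5%

95.5%


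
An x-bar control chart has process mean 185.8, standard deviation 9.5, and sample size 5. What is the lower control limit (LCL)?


LCL = 185.8 - 3 * 9.5 / sqrt(5)

173.05


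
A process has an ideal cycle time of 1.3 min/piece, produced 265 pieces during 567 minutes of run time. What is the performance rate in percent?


Formula: Performance = (Ideal CT * Total Count) / Run Time * 100
Ideal output time = 1.3 * 265 = 344.5 min
Performance = 344.5 / 567 * 100 = 60.8%

60.8%


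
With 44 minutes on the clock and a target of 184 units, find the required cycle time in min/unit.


Formula: CT = Available Time / Number of Units
CT = 44 min / 184 units
CT = 0.24 min/unit

0.24 min/unit


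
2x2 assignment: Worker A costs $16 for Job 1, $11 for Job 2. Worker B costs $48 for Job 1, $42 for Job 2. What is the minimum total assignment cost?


Option 1: A->1 + B->2 = $16 + $42 = $58
Option 2: A->2 + B->1 = $11 + $48 = $59
Min cost = min($58, $59) = $58

$58


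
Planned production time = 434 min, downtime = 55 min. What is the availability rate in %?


Formula: Availability = (Planned Time - Downtime) / Planned Time * 100
Uptime = 434 - 55 = 379 min
Availability = 379 / 434 * 100 = 87.3%

87.3%


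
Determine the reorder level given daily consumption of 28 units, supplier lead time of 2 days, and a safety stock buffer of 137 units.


Formula: ROP = (Daily Demand * Lead Time) + Safety Stock
Demand during lead time = 28 * 2 = 56 units
ROP = 56 + 137 = 193 units

193 units


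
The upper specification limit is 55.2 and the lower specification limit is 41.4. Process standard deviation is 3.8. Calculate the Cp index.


Cp = (55.2 - 41.4) / (6 * 3.8)

0.61


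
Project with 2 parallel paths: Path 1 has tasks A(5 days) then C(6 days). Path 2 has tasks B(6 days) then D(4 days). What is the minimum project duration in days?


Path 1 = 5 + 6 = 11 days
Path 2 = 6 + 4 = 10 days
Duration = max(11, 10) = 11 days

11 days


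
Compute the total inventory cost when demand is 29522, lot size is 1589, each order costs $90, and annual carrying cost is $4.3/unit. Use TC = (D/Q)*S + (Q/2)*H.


TC = 29522/1589 * 90 + 1589/2 * 4.3

$5088.46


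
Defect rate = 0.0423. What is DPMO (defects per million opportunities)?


DPMO = defect_rate * 1000000 = 0.0423 * 1000000

42300


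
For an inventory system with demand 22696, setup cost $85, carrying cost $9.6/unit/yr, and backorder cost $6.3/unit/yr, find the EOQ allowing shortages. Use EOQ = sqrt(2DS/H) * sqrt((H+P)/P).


Formula: EOQ* = sqrt(2DS/H) * sqrt((H+P)/P)
Base EOQ = sqrt(2*22696*85/9.6) = 633.96 units
Correction = sqrt((9.6+6.3)/6.3) = 1.58865
EOQ* = 633.96 * 1.58865 = 1007.1 units

1007.1 units


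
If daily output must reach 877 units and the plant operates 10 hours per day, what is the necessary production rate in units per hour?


Formula: Production Rate = Daily Demand / Available Hours
Rate = 877 units/day / 10 hours/day
Rate = 87.7 units/hour

87.7 units/hour


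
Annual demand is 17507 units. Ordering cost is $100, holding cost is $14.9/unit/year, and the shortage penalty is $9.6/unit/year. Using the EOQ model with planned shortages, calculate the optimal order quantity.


Formula: EOQ* = sqrt(2DS/H) * sqrt((H+P)/P)
Base EOQ = sqrt(2*17507*100/14.9) = 484.76 units
Correction = sqrt((14.9+9.6)/9.6) = 1.59752
EOQ* = 484.76 * 1.59752 = 774.4 units

774.4 units


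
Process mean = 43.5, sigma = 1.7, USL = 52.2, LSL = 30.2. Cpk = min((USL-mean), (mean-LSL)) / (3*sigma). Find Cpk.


Cpu = (52.2 - 43.5) / (3 * 1.7) = 1.71
Cpl = (43.5 - 30.2) / (3 * 1.7) = 2.61
Cpk = min(1.71, 2.61) = 1.71

1.71


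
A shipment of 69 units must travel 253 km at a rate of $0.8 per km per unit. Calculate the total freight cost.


TC = dist * cost * units = 253 * 0.8 * 69 = $13965.60

$13965.60


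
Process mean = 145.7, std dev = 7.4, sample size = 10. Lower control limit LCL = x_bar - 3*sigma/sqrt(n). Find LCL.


LCL = 145.7 - 3 * 7.4 / sqrt(10)

138.68


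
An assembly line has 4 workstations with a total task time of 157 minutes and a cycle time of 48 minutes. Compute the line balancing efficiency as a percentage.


Formula: Efficiency = Sum of Task Times / (N_stations * CT) * 100
Total station capacity = 4 stations * 48 min = 192 min
Efficiency = 157 / 192 * 100 = 81.8%

81.8%


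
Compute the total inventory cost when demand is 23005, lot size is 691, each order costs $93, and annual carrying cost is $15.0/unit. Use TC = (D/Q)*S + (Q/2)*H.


TC = 23005/691 * 93 + 691/2 * 15.0

$8278.69


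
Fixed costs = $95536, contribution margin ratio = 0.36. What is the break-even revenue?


Formula: BER = Fixed Costs / Contribution Margin Ratio
BER = $95536 / 0.36
BER = $265377.78 (to the nearest cent)

$265377.78


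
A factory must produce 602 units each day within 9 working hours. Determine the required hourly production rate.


Formula: Production Rate = Daily Demand / Available Hours
Rate = 602 units/day / 9 hours/day
Rate = 66.9 units/hour

66.9 units/hour


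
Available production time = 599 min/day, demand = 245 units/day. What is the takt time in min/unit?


Formula: Takt Time = Available Production Time / Customer Demand
Takt = 599 min/day / 245 units/day
Takt = 2.44 min/unit

2.44 min/unit


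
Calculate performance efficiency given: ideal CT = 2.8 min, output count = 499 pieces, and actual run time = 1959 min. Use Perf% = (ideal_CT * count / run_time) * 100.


Formula: Performance = (Ideal CT * Total Count) / Run Time * 100
Ideal output time = 2.8 * 499 = 1397.2 min
Performance = 1397.2 / 1959 * 100 = 71.3%

71.3%


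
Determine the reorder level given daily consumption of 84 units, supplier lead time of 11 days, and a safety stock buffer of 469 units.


Formula: ROP = (Daily Demand * Lead Time) + Safety Stock
Demand during lead time = 84 * 11 = 924 units
ROP = 924 + 469 = 1393 units

1393 units


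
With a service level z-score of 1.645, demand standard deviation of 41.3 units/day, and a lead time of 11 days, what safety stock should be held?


Formula: SS = z * sigma_d * sqrt(LT)
sqrt(LT) = sqrt(11) = 3.3166
SS = 1.645 * 41.3 * 3.3166
SS = 225.3 units

225.3 units


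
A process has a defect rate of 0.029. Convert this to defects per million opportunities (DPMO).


DPMO = defect_rate * 1000000 = 0.029 * 1000000

29000


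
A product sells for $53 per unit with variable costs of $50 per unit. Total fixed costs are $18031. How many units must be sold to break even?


Formula: BEQ = Fixed Costs / (Price - Variable Cost)
Contribution margin = $53 - $50 = $3/unit
BEQ = ceil($18031 / $3/unit) = ceil(6010.33) = 6011 units

6011 units


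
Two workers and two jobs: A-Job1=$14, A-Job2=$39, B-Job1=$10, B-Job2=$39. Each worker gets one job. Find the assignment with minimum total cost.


Option 1: A->1 + B->2 = $14 + $39 = $53
Option 2: A->2 + B->1 = $39 + $10 = $49
Min cost = min($53, $49) = $49

$49


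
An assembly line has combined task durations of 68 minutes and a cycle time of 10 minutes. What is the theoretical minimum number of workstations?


Formula: N_min = ceil(Sum of Task Times / Cycle Time)
N_min = ceil(68 min / 10 min) = ceil(6.8)
N_min = 7 stations

7


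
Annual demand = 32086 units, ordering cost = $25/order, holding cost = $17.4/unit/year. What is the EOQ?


Formula: EOQ = sqrt(2 * D * S / H)
Numerator: 2 * 32086 * 25 = 1604300
2DS/H = 1604300 / 17.4 = 92201.1
EOQ = sqrt(92201.1) = 303.6 units

303.6 units


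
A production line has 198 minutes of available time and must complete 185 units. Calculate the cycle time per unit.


Formula: CT = Available Time / Number of Units
CT = 198 min / 185 units
CT = 1.07 min/unit

1.07 min/unit


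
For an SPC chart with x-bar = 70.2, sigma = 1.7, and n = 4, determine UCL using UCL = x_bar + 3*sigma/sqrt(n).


UCL = 70.2 + 3 * 1.7 / sqrt(4)

72.75


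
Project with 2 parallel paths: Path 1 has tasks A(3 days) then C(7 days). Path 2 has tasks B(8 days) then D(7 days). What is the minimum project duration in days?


Path 1 = 3 + 7 = 10 days
Path 2 = 8 + 7 = 15 days
Duration = max(10, 15) = 15 days

15 days


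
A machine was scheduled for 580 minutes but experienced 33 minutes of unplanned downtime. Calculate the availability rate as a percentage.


Formula: Availability = (Planned Time - Downtime) / Planned Time * 100
Uptime = 580 - 33 = 547 min
Availability = 547 / 580 * 100 = 94.3%

94.3%


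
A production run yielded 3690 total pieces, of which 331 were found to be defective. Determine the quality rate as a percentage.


Formula: Quality Rate = Good Pieces / Total Pieces * 100
Good pieces = 3690 - 331 = 3359
QR = 3359 / 3690 * 100 = 91.0%

91.0%


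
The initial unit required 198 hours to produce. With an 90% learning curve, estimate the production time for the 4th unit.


Formula: T_n = T_1 * (learning_rate)^(log2(n)) where learning_rate = rate/100
Doublings = log2(4) = 2
T_n = 198 * 0.9^2
T_n = 198 * 0.81 = 160.4 hours

160.4 hours


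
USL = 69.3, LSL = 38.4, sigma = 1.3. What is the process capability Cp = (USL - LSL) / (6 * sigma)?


Cp = (69.3 - 38.4) / (6 * 1.3)

3.96


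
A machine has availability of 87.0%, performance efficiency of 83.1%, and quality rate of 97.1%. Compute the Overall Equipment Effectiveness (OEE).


Formula: OEE = Availability * Performance * Quality / 10000
A * P = 87.0% * 83.1% / 100 = 72.3%
OEE = 72.3% * 97.1% / 100 = 70.2%

70.2%


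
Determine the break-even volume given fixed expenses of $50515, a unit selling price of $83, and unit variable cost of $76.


Formula: BEQ = Fixed Costs / (Price - Variable Cost)
Contribution margin = $83 - $76 = $7/unit
BEQ = ceil($50515 / $7/unit) = ceil(7216.43) = 7217 units

7217 units


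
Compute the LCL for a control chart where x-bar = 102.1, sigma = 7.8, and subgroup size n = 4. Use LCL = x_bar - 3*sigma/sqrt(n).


LCL = 102.1 - 3 * 7.8 / sqrt(4)

90.4


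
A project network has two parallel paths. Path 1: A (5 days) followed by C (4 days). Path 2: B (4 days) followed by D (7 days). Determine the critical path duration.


Path 1 = 5 + 4 = 9 days
Path 2 = 4 + 7 = 11 days
Duration = max(9, 11) = 11 days

11 days


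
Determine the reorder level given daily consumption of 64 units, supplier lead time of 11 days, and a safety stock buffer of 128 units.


Formula: ROP = (Daily Demand * Lead Time) + Safety Stock
Demand during lead time = 64 * 11 = 704 units
ROP = 704 + 128 = 832 units

832 units


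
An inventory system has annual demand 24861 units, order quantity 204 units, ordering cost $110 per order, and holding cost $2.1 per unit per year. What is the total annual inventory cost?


TC = 24861/204 * 110 + 204/2 * 2.1

$13619.64


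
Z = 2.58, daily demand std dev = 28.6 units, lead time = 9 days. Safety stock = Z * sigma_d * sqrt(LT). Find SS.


Formula: SS = z * sigma_d * sqrt(LT)
sqrt(LT) = sqrt(9) = 3.0
SS = 2.58 * 28.6 * 3.0
SS = 221.4 units

221.4 units


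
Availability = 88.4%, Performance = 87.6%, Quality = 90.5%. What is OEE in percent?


Formula: OEE = Availability * Performance * Quality / 10000
A * P = 88.4% * 87.6% / 100 = 77.44%
OEE = 77.44% * 90.5% / 100 = 70.1%

70.1%


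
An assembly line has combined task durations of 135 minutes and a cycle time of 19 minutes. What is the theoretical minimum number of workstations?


Formula: N_min = ceil(Sum of Task Times / Cycle Time)
N_min = ceil(135 min / 19 min) = ceil(7.1053)
N_min = 8 stations

8


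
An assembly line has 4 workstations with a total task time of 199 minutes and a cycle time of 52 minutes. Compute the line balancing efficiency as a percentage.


Formula: Efficiency = Sum of Task Times / (N_stations * CT) * 100
Total station capacity = 4 stations * 52 min = 208 min
Efficiency = 199 / 208 * 100 = 95.7%

95.7%


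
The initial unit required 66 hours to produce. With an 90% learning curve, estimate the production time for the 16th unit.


Formula: T_n = T_1 * (learning_rate)^(log2(n)) where learning_rate = rate/100
Doublings = log2(16) = 4
T_n = 66 * 0.9^4
T_n = 66 * 0.6561 = 43.3 hours

43.3 hours


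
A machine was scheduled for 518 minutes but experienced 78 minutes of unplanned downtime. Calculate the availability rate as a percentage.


Formula: Availability = (Planned Time - Downtime) / Planned Time * 100
Uptime = 518 - 78 = 440 min
Availability = 440 / 518 * 100 = 84.9%

84.9%


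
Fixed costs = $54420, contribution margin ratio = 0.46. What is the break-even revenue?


Formula: BER = Fixed Costs / Contribution Margin Ratio
BER = $54420 / 0.46
BER = $118304.35 (to the nearest cent)

$118304.35


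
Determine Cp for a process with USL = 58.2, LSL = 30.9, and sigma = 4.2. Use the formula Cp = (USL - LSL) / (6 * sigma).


Cp = (58.2 - 30.9) / (6 * 4.2)

1.08


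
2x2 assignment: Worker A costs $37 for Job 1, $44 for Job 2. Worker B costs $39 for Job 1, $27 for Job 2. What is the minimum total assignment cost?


Option 1: A->1 + B->2 = $37 + $27 = $64
Option 2: A->2 + B->1 = $44 + $39 = $83
Min cost = min($64, $83) = $64

$64


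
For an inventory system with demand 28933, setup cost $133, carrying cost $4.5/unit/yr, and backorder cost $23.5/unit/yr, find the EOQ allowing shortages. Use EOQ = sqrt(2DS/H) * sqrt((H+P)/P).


Formula: EOQ* = sqrt(2DS/H) * sqrt((H+P)/P)
Base EOQ = sqrt(2*28933*133/4.5) = 1307.77 units
Correction = sqrt((4.5+23.5)/23.5) = 1.09155
EOQ* = 1307.77 * 1.09155 = 1427.5 units

1427.5 units


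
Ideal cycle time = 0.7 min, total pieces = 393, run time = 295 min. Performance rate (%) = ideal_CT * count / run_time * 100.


Formula: Performance = (Ideal CT * Total Count) / Run Time * 100
Ideal output time = 0.7 * 393 = 275.1 min
Performance = 275.1 / 295 * 100 = 93.3%

93.3%


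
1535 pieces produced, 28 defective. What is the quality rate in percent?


Formula: Quality Rate = Good Pieces / Total Pieces * 100
Good pieces = 1535 - 28 = 1507
QR = 1507 / 1535 * 100 = 98.2%

98.2%


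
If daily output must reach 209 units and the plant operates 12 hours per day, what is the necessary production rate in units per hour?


Formula: Production Rate = Daily Demand / Available Hours
Rate = 209 units/day / 12 hours/day
Rate = 17.4 units/hour

17.4 units/hour


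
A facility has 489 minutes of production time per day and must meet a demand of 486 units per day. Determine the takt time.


Formula: Takt Time = Available Production Time / Customer Demand
Takt = 489 min/day / 486 units/day
Takt = 1.01 min/unit

1.01 min/unit


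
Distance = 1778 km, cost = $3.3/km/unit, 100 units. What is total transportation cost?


TC = dist * cost * units = 1778 * 3.3 * 100 = $586740.00

$586740.00


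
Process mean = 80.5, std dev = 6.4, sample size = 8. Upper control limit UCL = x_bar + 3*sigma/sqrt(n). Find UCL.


UCL = 80.5 + 3 * 6.4 / sqrt(8)

87.29


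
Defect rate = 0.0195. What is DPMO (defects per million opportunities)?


DPMO = defect_rate * 1000000 = 0.0195 * 1000000

19500


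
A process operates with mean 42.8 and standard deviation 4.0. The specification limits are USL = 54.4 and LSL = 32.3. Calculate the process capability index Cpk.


Cpu = (54.4 - 42.8) / (3 * 4.0) = 0.97
Cpl = (42.8 - 32.3) / (3 * 4.0) = 0.88
Cpk = min(0.97, 0.88) = 0.88

0.88


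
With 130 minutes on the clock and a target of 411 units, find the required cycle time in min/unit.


Formula: CT = Available Time / Number of Units
CT = 130 min / 411 units
CT = 0.32 min/unit

0.32 min/unit


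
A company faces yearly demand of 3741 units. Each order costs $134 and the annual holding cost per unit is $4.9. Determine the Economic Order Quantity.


Formula: EOQ = sqrt(2 * D * S / H)
Numerator: 2 * 3741 * 134 = 1002588
2DS/H = 1002588 / 4.9 = 204609.8
EOQ = sqrt(204609.8) = 452.3 units

452.3 units


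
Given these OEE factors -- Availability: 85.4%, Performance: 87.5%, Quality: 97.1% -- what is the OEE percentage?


Formula: OEE = Availability * Performance * Quality / 10000
A * P = 85.4% * 87.5% / 100 = 74.73%
OEE = 74.73% * 97.1% / 100 = 72.6%

72.6%


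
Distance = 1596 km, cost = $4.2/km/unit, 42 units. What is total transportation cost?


TC = dist * cost * units = 1596 * 4.2 * 42 = $281534.40

$281534.40


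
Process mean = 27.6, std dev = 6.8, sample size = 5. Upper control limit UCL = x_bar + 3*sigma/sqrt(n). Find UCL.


UCL = 27.6 + 3 * 6.8 / sqrt(5)

36.72


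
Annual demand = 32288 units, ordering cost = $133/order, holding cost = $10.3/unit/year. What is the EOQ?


Formula: EOQ = sqrt(2 * D * S / H)
Numerator: 2 * 32288 * 133 = 8588608
2DS/H = 8588608 / 10.3 = 833845.4
EOQ = sqrt(833845.4) = 913.2 units

913.2 units


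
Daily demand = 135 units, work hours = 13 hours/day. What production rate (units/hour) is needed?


Formula: Production Rate = Daily Demand / Available Hours
Rate = 135 units/day / 13 hours/day
Rate = 10.4 units/hour

10.4 units/hour


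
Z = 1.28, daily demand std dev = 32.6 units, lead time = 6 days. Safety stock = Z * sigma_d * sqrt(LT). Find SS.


Formula: SS = z * sigma_d * sqrt(LT)
sqrt(LT) = sqrt(6) = 2.4495
SS = 1.28 * 32.6 * 2.4495
SS = 102.2 units

102.2 units


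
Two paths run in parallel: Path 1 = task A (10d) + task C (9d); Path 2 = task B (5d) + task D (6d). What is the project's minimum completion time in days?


Path 1 = 10 + 9 = 19 days
Path 2 = 5 + 6 = 11 days
Duration = max(19, 11) = 19 days

19 days


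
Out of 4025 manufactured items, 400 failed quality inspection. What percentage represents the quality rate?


Formula: Quality Rate = Good Pieces / Total Pieces * 100
Good pieces = 4025 - 400 = 3625
QR = 3625 / 4025 * 100 = 90.1%

90.1%


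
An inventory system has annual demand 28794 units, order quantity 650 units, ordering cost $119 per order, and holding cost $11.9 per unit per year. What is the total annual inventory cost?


TC = 28794/650 * 119 + 650/2 * 11.9

$9139.02


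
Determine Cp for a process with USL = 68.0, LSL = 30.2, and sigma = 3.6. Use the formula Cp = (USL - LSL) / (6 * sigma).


Cp = (68.0 - 30.2) / (6 * 3.6)

1.75


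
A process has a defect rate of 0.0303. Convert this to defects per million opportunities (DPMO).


DPMO = defect_rate * 1000000 = 0.0303 * 1000000

30300


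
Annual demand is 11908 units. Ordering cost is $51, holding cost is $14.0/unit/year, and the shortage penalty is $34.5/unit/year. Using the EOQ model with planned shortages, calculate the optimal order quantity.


Formula: EOQ* = sqrt(2DS/H) * sqrt((H+P)/P)
Base EOQ = sqrt(2*11908*51/14.0) = 294.55 units
Correction = sqrt((14.0+34.5)/34.5) = 1.18566
EOQ* = 294.55 * 1.18566 = 349.2 units

349.2 units


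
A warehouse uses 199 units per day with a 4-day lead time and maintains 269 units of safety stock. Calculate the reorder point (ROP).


Formula: ROP = (Daily Demand * Lead Time) + Safety Stock
Demand during lead time = 199 * 4 = 796 units
ROP = 796 + 269 = 1065 units

1065 units


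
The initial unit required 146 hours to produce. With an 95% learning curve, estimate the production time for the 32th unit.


Formula: T_n = T_1 * (learning_rate)^(log2(n)) where learning_rate = rate/100
Doublings = log2(32) = 5
T_n = 146 * 0.95^5
T_n = 146 * 0.7738 = 113.0 hours

113.0 hours


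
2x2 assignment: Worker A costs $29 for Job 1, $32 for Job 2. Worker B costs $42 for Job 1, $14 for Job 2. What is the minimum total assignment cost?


Option 1: A->1 + B->2 = $29 + $14 = $43
Option 2: A->2 + B->1 = $32 + $42 = $74
Min cost = min($43, $74) = $43

$43


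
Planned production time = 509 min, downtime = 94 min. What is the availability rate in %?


Formula: Availability = (Planned Time - Downtime) / Planned Time * 100
Uptime = 509 - 94 = 415 min
Availability = 415 / 509 * 100 = 81.5%

81.5%


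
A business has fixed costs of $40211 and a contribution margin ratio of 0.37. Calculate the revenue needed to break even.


Formula: BER = Fixed Costs / Contribution Margin Ratio
BER = $40211 / 0.37
BER = $108678.38 (to the nearest cent)

$108678.38


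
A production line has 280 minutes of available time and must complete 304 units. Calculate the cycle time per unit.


Formula: CT = Available Time / Number of Units
CT = 280 min / 304 units
CT = 0.92 min/unit

0.92 min/unit


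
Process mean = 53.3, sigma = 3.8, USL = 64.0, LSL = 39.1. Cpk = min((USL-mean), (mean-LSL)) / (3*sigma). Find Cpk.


Cpu = (64.0 - 53.3) / (3 * 3.8) = 0.94
Cpl = (53.3 - 39.1) / (3 * 3.8) = 1.25
Cpk = min(0.94, 1.25) = 0.94

0.94


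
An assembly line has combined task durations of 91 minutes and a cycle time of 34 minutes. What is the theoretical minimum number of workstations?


Formula: N_min = ceil(Sum of Task Times / Cycle Time)
N_min = ceil(91 min / 34 min) = ceil(2.6765)
N_min = 3 stations

3


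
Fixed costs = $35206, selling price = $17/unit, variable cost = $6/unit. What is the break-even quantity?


Formula: BEQ = Fixed Costs / (Price - Variable Cost)
Contribution margin = $17 - $6 = $11/unit
BEQ = ceil($35206 / $11/unit) = ceil(3200.55) = 3201 units

3201 units


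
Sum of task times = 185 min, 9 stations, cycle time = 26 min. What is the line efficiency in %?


Formula: Efficiency = Sum of Task Times / (N_stations * CT) * 100
Total station capacity = 9 stations * 26 min = 234 min
Efficiency = 185 / 234 * 100 = 79.1%

79.1%


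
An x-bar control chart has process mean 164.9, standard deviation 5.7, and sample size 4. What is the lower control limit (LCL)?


LCL = 164.9 - 3 * 5.7 / sqrt(4)

156.35


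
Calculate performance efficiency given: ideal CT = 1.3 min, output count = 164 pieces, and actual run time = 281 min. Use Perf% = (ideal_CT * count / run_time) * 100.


Formula: Performance = (Ideal CT * Total Count) / Run Time * 100
Ideal output time = 1.3 * 164 = 213.2 min
Performance = 213.2 / 281 * 100 = 75.9%

75.9%


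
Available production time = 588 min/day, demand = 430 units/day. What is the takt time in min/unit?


Formula: Takt Time = Available Production Time / Customer Demand
Takt = 588 min/day / 430 units/day
Takt = 1.37 min/unit

1.37 min/unit


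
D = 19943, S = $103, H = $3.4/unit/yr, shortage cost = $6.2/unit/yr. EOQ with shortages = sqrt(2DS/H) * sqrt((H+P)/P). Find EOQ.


Formula: EOQ* = sqrt(2DS/H) * sqrt((H+P)/P)
Base EOQ = sqrt(2*19943*103/3.4) = 1099.23 units
Correction = sqrt((3.4+6.2)/6.2) = 1.24434
EOQ* = 1099.23 * 1.24434 = 1367.8 units

1367.8 units
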